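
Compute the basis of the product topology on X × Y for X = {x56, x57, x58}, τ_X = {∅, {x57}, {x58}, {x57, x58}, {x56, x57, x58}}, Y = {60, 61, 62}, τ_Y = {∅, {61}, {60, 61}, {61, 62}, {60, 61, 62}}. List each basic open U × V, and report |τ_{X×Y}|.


Basis B = {∅ × ∅, {x57} × {61}, {x58} × {61}, {x57} × {60, 61}, {x57} × {61, 62}, {x57, x58} × {61}, {x58} × {60, 61}, {x58} × {61, 62}, {x56, x57, x58} × {61}, {x57} × {60, 61, 62}, {x58} × {60, 61, 62}, {x57, x58} × {60, 61}, {x57, x58} × {61, 62}, {x56, x57, x58} × {60, 61}, {x56, x57, x58} × {61, 62}, {x57, x58} × {60, 61, 62}, {x56, x57, x58} × {60, 61, 62}}; |τ_{X×Y}| = 50.

Enumerate products U × V with U ∈ τ_X, V ∈ τ_Y (deduplicated):
  ∅ × ∅ = {} (∅)
  {x57} × {61} = {(x57,61)}
  {x58} × {61} = {(x58,61)}
  {x57} × {60, 61} = {(x57,60), (x57,61)}
  {x57} × {61, 62} = {(x57,61), (x57,62)}
  {x57, x58} × {61} = {(x57,61), (x58,61)}
  {x58} × {60, 61} = {(x58,60), (x58,61)}
  {x58} × {61, 62} = {(x58,61), (x58,62)}
  {x56, x57, x58} × {61} = {(x56,61), (x57,61), (x58,61)}
  {x57} × {60, 61, 62} = {(x57,60), (x57,61), (x57,62)}
  {x58} × {60, 61, 62} = {(x58,60), (x58,61), (x58,62)}
  {x57, x58} × {60, 61} = {(x57,60), (x57,61), (x58,60), (x58,61)}
  {x57, x58} × {61, 62} = {(x57,61), (x57,62), (x58,61), (x58,62)}
  {x56, x57, x58} × {60, 61} = {(x56,60), (x56,61), (x57,60), (x57,61), (x58,60), (x58,61)}
  {x56, x57, x58} × {61, 62} = {(x56,61), (x56,62), (x57,61), (x57,62), (x58,61), (x58,62)}
  {x57, x58} × {60, 61, 62} = {(x57,60), (x57,61), (x57,62), (x58,60), (x58,61), (x58,62)}
  {x56, x57, x58} × {60, 61, 62} = {(x56,60), (x56,61), (x56,62), (x57,60), (x57,61), (x57,62), (x58,60), (x58,61), (x58,62)}
These 17 distinct sets form the basis B.
Close under arbitrary unions to get τ_{X×Y}; counting gives |τ_{X×Y}| = 50.


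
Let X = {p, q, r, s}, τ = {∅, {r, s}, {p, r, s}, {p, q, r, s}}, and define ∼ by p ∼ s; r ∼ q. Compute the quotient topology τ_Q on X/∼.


X/∼ = {[p=s], [q=r]}; |τ_Q| = 2.

Equivalence classes: [p=s], [q=r].
Quotient map π: X → X/∼ sends p ↦ [p=s], q ↦ [q=r], r ↦ [q=r], s ↦ [p=s].
For each subset V ⊆ X/∼, compute π^{-1}(V) ⊆ X and check whether π^{-1}(V) ∈ τ. V is open in τ_Q iff π^{-1}(V) ∈ τ.
  V = {}: π^{-1}(V) = ∅ ∈ τ ✓.
  V = {[p=s]}: π^{-1}(V) = {p, s} ∉ τ ✗.
  V = {[q=r]}: π^{-1}(V) = {q, r} ∉ τ ✗.
  V = {[p=s], [q=r]}: π^{-1}(V) = {p, q, r, s} ∈ τ ✓.
Open sets in the quotient: τ_Q = {{}, {[p=s], [q=r]}} (2 elements).


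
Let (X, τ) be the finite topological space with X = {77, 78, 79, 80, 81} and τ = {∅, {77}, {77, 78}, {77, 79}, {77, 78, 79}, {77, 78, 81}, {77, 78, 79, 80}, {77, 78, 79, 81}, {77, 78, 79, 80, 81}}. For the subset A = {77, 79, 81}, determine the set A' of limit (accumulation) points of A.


A' = {78, 79, 80, 81}

For each x ∈ X, list the open sets U ∈ τ with x ∈ U, then check whether U ∩ (A ∖ {x}) ≠ ∅ for every such U.
  x = 77: open {77} ∋ x has {77} ∩ (A ∖ {77}) = ∅, so x is NOT a limit point.
  x = 78: opens ∋ x are {77, 78}, {77, 78, 79}, {77, 78, 81}, {77, 78, 79, 80}, {77, 78, 79, 81}, {77, 78, 79, 80, 81}; each meets A ∖ {78}, so x IS a limit point.
  x = 79: opens ∋ x are {77, 79}, {77, 78, 79}, {77, 78, 79, 80}, {77, 78, 79, 81}, {77, 78, 79, 80, 81}; each meets A ∖ {79}, so x IS a limit point.
  x = 80: opens ∋ x are {77, 78, 79, 80}, {77, 78, 79, 80, 81}; each meets A ∖ {80}, so x IS a limit point.
  x = 81: opens ∋ x are {77, 78, 81}, {77, 78, 79, 81}, {77, 78, 79, 80, 81}; each meets A ∖ {81}, so x IS a limit point.
Collecting: A' = {78, 79, 80, 81}.


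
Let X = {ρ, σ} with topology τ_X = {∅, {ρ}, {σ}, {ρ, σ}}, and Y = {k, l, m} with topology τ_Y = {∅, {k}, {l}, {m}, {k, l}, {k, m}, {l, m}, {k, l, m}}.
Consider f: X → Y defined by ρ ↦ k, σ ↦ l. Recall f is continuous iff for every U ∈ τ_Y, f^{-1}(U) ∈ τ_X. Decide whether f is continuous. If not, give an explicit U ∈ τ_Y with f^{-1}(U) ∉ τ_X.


f IS continuous.

Compute f^{-1}(U) for each U ∈ τ_Y:
  U = ∅: f^{-1}(U) = ∅ ∈ τ_X ✓.
  U = {k}: f^{-1}(U) = {ρ} ∈ τ_X ✓.
  U = {l}: f^{-1}(U) = {σ} ∈ τ_X ✓.
  U = {m}: f^{-1}(U) = ∅ ∈ τ_X ✓.
  U = {k, l}: f^{-1}(U) = {ρ, σ} ∈ τ_X ✓.
  U = {k, m}: f^{-1}(U) = {ρ} ∈ τ_X ✓.
  U = {l, m}: f^{-1}(U) = {σ} ∈ τ_X ✓.
  U = {k, l, m}: f^{-1}(U) = {ρ, σ} ∈ τ_X ✓.
Every preimage lies in τ_X, so f IS continuous.


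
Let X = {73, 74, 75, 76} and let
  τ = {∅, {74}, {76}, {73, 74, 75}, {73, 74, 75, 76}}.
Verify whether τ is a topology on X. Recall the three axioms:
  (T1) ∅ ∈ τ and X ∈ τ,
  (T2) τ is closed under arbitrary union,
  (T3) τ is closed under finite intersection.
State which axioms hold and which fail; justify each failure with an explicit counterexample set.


τ is NOT a topology on X.

Axiom (T1): ∅ ∈ τ? Yes; X ∈ τ? Yes.
Axiom (T2/T3): check pairwise unions and intersections of members of τ.
Counterexample for (T2): {74} ∪ {76} = {74, 76} ∉ τ. Therefore τ is NOT a topology.


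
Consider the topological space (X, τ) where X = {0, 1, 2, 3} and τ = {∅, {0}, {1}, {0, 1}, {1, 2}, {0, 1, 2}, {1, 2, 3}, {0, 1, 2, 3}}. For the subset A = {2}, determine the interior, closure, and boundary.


int(A) = ∅, cl(A) = {2, 3}, ∂A = {2, 3}.

Closed sets in (X, τ) are complements of opens:
  closed(X, τ) = {∅, {0}, {3}, {0, 3}, {2, 3}, {0, 2, 3}, {1, 2, 3}, {0, 1, 2, 3}}.
int(A) = ⋃ {U ∈ τ : U ⊆ A}. Opens contained in A: ∅.
Taking the union of these: int(A) = ∅.
cl(A) = ⋂ {C closed : A ⊆ C}. Closed sets containing A: {2, 3}, {0, 2, 3}, {1, 2, 3}, {0, 1, 2, 3}.
Intersecting these: cl(A) = {2, 3}.
∂A = cl(A) ∖ int(A) = {2, 3} ∖ ∅ = {2, 3}.


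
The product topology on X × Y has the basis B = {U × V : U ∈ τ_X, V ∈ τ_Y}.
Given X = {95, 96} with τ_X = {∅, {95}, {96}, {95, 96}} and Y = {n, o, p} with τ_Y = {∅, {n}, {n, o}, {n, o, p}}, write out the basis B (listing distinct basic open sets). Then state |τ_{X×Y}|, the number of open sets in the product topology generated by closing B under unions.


Basis B = {∅ × ∅, {95} × {n}, {96} × {n}, {95} × {n, o}, {95, 96} × {n}, {96} × {n, o}, {95} × {n, o, p}, {96} × {n, o, p}, {95, 96} × {n, o}, {95, 96} × {n, o, p}}; |τ_{X×Y}| = 16.

Enumerate products U × V with U ∈ τ_X, V ∈ τ_Y (deduplicated):
  ∅ × ∅ = {} (∅)
  {95} × {n} = {(95,n)}
  {96} × {n} = {(96,n)}
  {95} × {n, o} = {(95,n), (95,o)}
  {95, 96} × {n} = {(95,n), (96,n)}
  {96} × {n, o} = {(96,n), (96,o)}
  {95} × {n, o, p} = {(95,n), (95,o), (95,p)}
  {96} × {n, o, p} = {(96,n), (96,o), (96,p)}
  {95, 96} × {n, o} = {(95,n), (95,o), (96,n), (96,o)}
  {95, 96} × {n, o, p} = {(95,n), (95,o), (95,p), (96,n), (96,o), (96,p)}
These 10 distinct sets form the basis B.
Close under arbitrary unions to get τ_{X×Y}; counting gives |τ_{X×Y}| = 16.


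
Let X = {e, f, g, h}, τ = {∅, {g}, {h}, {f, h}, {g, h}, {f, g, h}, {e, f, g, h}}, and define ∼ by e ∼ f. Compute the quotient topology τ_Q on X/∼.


X/∼ = {[e=f], [g], [h]}; |τ_Q| = 5.

Equivalence classes: [e=f], [g], [h].
Quotient map π: X → X/∼ sends e ↦ [e=f], f ↦ [e=f], g ↦ [g], h ↦ [h].
For each subset V ⊆ X/∼, compute π^{-1}(V) ⊆ X and check whether π^{-1}(V) ∈ τ. V is open in τ_Q iff π^{-1}(V) ∈ τ.
  V = {}: π^{-1}(V) = ∅ ∈ τ ✓.
  V = {[e=f]}: π^{-1}(V) = {e, f} ∉ τ ✗.
  V = {[g]}: π^{-1}(V) = {g} ∈ τ ✓.
  V = {[e=f], [g]}: π^{-1}(V) = {e, f, g} ∉ τ ✗.
  V = {[h]}: π^{-1}(V) = {h} ∈ τ ✓.
  V = {[e=f], [h]}: π^{-1}(V) = {e, f, h} ∉ τ ✗.
  V = {[g], [h]}: π^{-1}(V) = {g, h} ∈ τ ✓.
  V = {[e=f], [g], [h]}: π^{-1}(V) = {e, f, g, h} ∈ τ ✓.
Open sets in the quotient: τ_Q = {{}, {[g]}, {[h]}, {[g], [h]}, {[e=f], [g], [h]}} (5 elements).


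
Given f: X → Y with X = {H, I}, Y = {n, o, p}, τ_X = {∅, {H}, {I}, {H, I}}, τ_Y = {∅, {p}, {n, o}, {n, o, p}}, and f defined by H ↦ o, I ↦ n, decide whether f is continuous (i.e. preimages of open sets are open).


f IS continuous.

Compute f^{-1}(U) for each U ∈ τ_Y:
  U = ∅: f^{-1}(U) = ∅ ∈ τ_X ✓.
  U = {p}: f^{-1}(U) = ∅ ∈ τ_X ✓.
  U = {n, o}: f^{-1}(U) = {H, I} ∈ τ_X ✓.
  U = {n, o, p}: f^{-1}(U) = {H, I} ∈ τ_X ✓.
Every preimage lies in τ_X, so f IS continuous.


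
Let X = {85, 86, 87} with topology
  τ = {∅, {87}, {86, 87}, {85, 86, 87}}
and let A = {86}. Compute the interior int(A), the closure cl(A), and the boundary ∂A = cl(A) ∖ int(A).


int(A) = ∅, cl(A) = {85, 86}, ∂A = {85, 86}.

Closed sets in (X, τ) are complements of opens:
  closed(X, τ) = {∅, {85}, {85, 86}, {85, 86, 87}}.
int(A) = ⋃ {U ∈ τ : U ⊆ A}. Opens contained in A: ∅.
Taking the union of these: int(A) = ∅.
cl(A) = ⋂ {C closed : A ⊆ C}. Closed sets containing A: {85, 86}, {85, 86, 87}.
Intersecting these: cl(A) = {85, 86}.
∂A = cl(A) ∖ int(A) = {85, 86} ∖ ∅ = {85, 86}.


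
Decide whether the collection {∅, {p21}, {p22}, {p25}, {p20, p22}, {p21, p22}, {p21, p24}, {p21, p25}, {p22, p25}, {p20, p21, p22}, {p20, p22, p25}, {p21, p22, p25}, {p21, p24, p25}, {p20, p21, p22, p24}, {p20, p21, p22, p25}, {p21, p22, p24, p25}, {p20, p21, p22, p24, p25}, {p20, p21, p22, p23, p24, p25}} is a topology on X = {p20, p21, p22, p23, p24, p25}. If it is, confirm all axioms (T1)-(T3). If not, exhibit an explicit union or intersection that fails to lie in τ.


τ is NOT a topology on X.

Axiom (T1): ∅ ∈ τ? Yes; X ∈ τ? Yes.
Axiom (T2/T3): check pairwise unions and intersections of members of τ.
Counterexample for (T2): {p22} ∪ {p21, p24} = {p21, p22, p24} ∉ τ. Therefore τ is NOT a topology.


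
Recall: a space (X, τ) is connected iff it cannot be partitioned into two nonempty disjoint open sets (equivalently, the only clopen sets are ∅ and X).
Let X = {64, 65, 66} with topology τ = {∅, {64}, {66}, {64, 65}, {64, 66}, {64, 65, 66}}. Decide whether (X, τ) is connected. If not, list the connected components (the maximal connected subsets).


(X, τ) is disconnected; components = [{66}, {64, 65}].

Find clopen sets (U ∈ τ with X ∖ U ∈ τ):
  U = ∅, X ∖ U = {64, 65, 66} — both open, so U is clopen.
  U = {66}, X ∖ U = {64, 65} — both open, so U is clopen.
  U = {64, 65}, X ∖ U = {66} — both open, so U is clopen.
  U = {64, 65, 66}, X ∖ U = ∅ — both open, so U is clopen.
Nontrivial clopen(s) exist: e.g. {66}. So (X, τ) is disconnected.
Compute connected components by grouping points that agree on all clopens:
  component: {66}
  component: {64, 65}


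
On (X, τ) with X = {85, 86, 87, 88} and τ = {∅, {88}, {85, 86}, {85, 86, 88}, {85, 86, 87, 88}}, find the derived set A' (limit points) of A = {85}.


A' = {86, 87}

For each x ∈ X, list the open sets U ∈ τ with x ∈ U, then check whether U ∩ (A ∖ {x}) ≠ ∅ for every such U.
  x = 85: open {85, 86} ∋ x has {85, 86} ∩ (A ∖ {85}) = ∅, so x is NOT a limit point.
  x = 86: opens ∋ x are {85, 86}, {85, 86, 88}, {85, 86, 87, 88}; each meets A ∖ {86}, so x IS a limit point.
  x = 87: opens ∋ x are {85, 86, 87, 88}; each meets A ∖ {87}, so x IS a limit point.
  x = 88: open {88} ∋ x has {88} ∩ (A ∖ {88}) = ∅, so x is NOT a limit point.
Collecting: A' = {86, 87}.


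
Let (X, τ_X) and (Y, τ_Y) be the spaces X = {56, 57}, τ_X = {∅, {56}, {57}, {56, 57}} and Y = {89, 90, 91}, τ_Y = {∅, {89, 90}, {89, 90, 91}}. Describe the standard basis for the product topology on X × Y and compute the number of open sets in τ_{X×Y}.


Basis B = {∅ × ∅, {56} × {89, 90}, {57} × {89, 90}, {56} × {89, 90, 91}, {57} × {89, 90, 91}, {56, 57} × {89, 90}, {56, 57} × {89, 90, 91}}; |τ_{X×Y}| = 9.

Enumerate products U × V with U ∈ τ_X, V ∈ τ_Y (deduplicated):
  ∅ × ∅ = {} (∅)
  {56} × {89, 90} = {(56,89), (56,90)}
  {57} × {89, 90} = {(57,89), (57,90)}
  {56} × {89, 90, 91} = {(56,89), (56,90), (56,91)}
  {57} × {89, 90, 91} = {(57,89), (57,90), (57,91)}
  {56, 57} × {89, 90} = {(56,89), (56,90), (57,89), (57,90)}
  {56, 57} × {89, 90, 91} = {(56,89), (56,90), (56,91), (57,89), (57,90), (57,91)}
These 7 distinct sets form the basis B.
Close under arbitrary unions to get τ_{X×Y}; counting gives |τ_{X×Y}| = 9.


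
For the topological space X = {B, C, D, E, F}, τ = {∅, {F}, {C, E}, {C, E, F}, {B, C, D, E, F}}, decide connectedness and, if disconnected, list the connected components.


(X, τ) is connected.

Find clopen sets (U ∈ τ with X ∖ U ∈ τ):
  U = ∅, X ∖ U = {B, C, D, E, F} — both open, so U is clopen.
  U = {B, C, D, E, F}, X ∖ U = ∅ — both open, so U is clopen.
Only trivial clopens (∅ and X) exist, so (X, τ) is connected.
Compute connected components by grouping points that agree on all clopens:
  component: {B, C, D, E, F}


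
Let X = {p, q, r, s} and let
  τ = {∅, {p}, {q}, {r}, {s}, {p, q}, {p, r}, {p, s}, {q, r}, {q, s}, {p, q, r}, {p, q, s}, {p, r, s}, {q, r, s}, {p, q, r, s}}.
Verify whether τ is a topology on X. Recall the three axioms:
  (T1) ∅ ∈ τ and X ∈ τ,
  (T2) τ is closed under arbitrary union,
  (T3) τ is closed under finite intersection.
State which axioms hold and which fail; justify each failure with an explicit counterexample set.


τ is NOT a topology on X.

Axiom (T1): ∅ ∈ τ? Yes; X ∈ τ? Yes.
Axiom (T2/T3): check pairwise unions and intersections of members of τ.
Counterexample for (T2): {r} ∪ {s} = {r, s} ∉ τ. Therefore τ is NOT a topology.


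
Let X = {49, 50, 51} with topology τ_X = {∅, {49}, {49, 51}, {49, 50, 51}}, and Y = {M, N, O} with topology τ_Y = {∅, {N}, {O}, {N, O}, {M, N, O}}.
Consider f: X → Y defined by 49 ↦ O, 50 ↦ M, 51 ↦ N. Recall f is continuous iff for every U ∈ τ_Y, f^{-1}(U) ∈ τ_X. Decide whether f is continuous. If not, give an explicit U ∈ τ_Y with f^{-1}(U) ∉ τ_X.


f is NOT continuous.

Compute f^{-1}(U) for each U ∈ τ_Y:
  U = ∅: f^{-1}(U) = ∅ ∈ τ_X ✓.
  U = {N}: f^{-1}(U) = {51} ∉ τ_X ✗.
  U = {O}: f^{-1}(U) = {49} ∈ τ_X ✓.
  U = {N, O}: f^{-1}(U) = {49, 51} ∈ τ_X ✓.
  U = {M, N, O}: f^{-1}(U) = {49, 50, 51} ∈ τ_X ✓.
Found U = {N} with f^{-1}(U) = {51} not in τ_X. Therefore f is NOT continuous.


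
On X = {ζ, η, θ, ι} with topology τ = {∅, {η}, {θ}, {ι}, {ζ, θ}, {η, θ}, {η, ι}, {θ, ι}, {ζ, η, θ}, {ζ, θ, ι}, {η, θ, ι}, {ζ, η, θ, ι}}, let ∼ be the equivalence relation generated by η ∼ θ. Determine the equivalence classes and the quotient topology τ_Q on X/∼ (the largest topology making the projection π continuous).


X/∼ = {[ζ], [η=θ], [ι]}; |τ_Q| = 6.

Equivalence classes: [ζ], [η=θ], [ι].
Quotient map π: X → X/∼ sends ζ ↦ [ζ], η ↦ [η=θ], θ ↦ [η=θ], ι ↦ [ι].
For each subset V ⊆ X/∼, compute π^{-1}(V) ⊆ X and check whether π^{-1}(V) ∈ τ. V is open in τ_Q iff π^{-1}(V) ∈ τ.
  V = {}: π^{-1}(V) = ∅ ∈ τ ✓.
  V = {[ζ]}: π^{-1}(V) = {ζ} ∉ τ ✗.
  V = {[η=θ]}: π^{-1}(V) = {η, θ} ∈ τ ✓.
  V = {[ζ], [η=θ]}: π^{-1}(V) = {ζ, η, θ} ∈ τ ✓.
  V = {[ι]}: π^{-1}(V) = {ι} ∈ τ ✓.
  V = {[ζ], [ι]}: π^{-1}(V) = {ζ, ι} ∉ τ ✗.
  V = {[η=θ], [ι]}: π^{-1}(V) = {η, θ, ι} ∈ τ ✓.
  V = {[ζ], [η=θ], [ι]}: π^{-1}(V) = {ζ, η, θ, ι} ∈ τ ✓.
Open sets in the quotient: τ_Q = {{}, {[η=θ]}, {[ζ], [η=θ]}, {[ι]}, {[η=θ], [ι]}, {[ζ], [η=θ], [ι]}} (6 elements).


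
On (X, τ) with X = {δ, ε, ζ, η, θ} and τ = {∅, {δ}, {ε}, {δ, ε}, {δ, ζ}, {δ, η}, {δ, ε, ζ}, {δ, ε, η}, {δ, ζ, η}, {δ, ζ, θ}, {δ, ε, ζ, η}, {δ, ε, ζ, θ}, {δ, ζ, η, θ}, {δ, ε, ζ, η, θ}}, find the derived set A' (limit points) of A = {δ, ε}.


A' = {ζ, η, θ}

For each x ∈ X, list the open sets U ∈ τ with x ∈ U, then check whether U ∩ (A ∖ {x}) ≠ ∅ for every such U.
  x = δ: open {δ} ∋ x has {δ} ∩ (A ∖ {δ}) = ∅, so x is NOT a limit point.
  x = ε: open {ε} ∋ x has {ε} ∩ (A ∖ {ε}) = ∅, so x is NOT a limit point.
  x = ζ: opens ∋ x are {δ, ζ}, {δ, ε, ζ}, {δ, ζ, η}, {δ, ζ, θ}, {δ, ε, ζ, η}, {δ, ε, ζ, θ}, {δ, ζ, η, θ}, {δ, ε, ζ, η, θ}; each meets A ∖ {ζ}, so x IS a limit point.
  x = η: opens ∋ x are {δ, η}, {δ, ε, η}, {δ, ζ, η}, {δ, ε, ζ, η}, {δ, ζ, η, θ}, {δ, ε, ζ, η, θ}; each meets A ∖ {η}, so x IS a limit point.
  x = θ: opens ∋ x are {δ, ζ, θ}, {δ, ε, ζ, θ}, {δ, ζ, η, θ}, {δ, ε, ζ, η, θ}; each meets A ∖ {θ}, so x IS a limit point.
Collecting: A' = {ζ, η, θ}.


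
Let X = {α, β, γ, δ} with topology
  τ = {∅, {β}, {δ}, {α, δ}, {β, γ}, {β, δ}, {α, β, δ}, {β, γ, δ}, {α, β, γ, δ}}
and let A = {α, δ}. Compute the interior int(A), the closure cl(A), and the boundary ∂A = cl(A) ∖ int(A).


int(A) = {α, δ}, cl(A) = {α, δ}, ∂A = ∅.

Closed sets in (X, τ) are complements of opens:
  closed(X, τ) = {∅, {α}, {γ}, {α, γ}, {α, δ}, {β, γ}, {α, β, γ}, {α, γ, δ}, {α, β, γ, δ}}.
int(A) = ⋃ {U ∈ τ : U ⊆ A}. Opens contained in A: ∅, {δ}, {α, δ}.
Taking the union of these: int(A) = {α, δ}.
cl(A) = ⋂ {C closed : A ⊆ C}. Closed sets containing A: {α, δ}, {α, γ, δ}, {α, β, γ, δ}.
Intersecting these: cl(A) = {α, δ}.
∂A = cl(A) ∖ int(A) = {α, δ} ∖ {α, δ} = ∅.


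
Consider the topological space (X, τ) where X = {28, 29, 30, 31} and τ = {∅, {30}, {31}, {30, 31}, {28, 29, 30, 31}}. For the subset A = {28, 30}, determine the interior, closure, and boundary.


int(A) = {30}, cl(A) = {28, 29, 30}, ∂A = {28, 29}.

Closed sets in (X, τ) are complements of opens:
  closed(X, τ) = {∅, {28, 29}, {28, 29, 30}, {28, 29, 31}, {28, 29, 30, 31}}.
int(A) = ⋃ {U ∈ τ : U ⊆ A}. Opens contained in A: ∅, {30}.
Taking the union of these: int(A) = {30}.
cl(A) = ⋂ {C closed : A ⊆ C}. Closed sets containing A: {28, 29, 30}, {28, 29, 30, 31}.
Intersecting these: cl(A) = {28, 29, 30}.
∂A = cl(A) ∖ int(A) = {28, 29, 30} ∖ {30} = {28, 29}.


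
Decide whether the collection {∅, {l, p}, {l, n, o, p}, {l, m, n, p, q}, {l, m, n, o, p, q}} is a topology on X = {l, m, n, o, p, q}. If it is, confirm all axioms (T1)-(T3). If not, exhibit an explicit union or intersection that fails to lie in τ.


τ is NOT a topology on X.

Axiom (T1): ∅ ∈ τ? Yes; X ∈ τ? Yes.
Axiom (T2/T3): check pairwise unions and intersections of members of τ.
Counterexample for (T3): {l, n, o, p} ∩ {l, m, n, p, q} = {l, n, p} ∉ τ. Therefore τ is NOT a topology.


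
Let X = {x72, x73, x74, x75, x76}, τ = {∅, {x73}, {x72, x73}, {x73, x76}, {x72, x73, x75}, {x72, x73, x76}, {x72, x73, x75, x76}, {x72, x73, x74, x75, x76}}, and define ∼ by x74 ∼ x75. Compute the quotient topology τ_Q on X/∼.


X/∼ = {[x72], [x73], [x74=x75], [x76]}; |τ_Q| = 6.

Equivalence classes: [x72], [x73], [x74=x75], [x76].
Quotient map π: X → X/∼ sends x72 ↦ [x72], x73 ↦ [x73], x74 ↦ [x74=x75], x75 ↦ [x74=x75], x76 ↦ [x76].
For each subset V ⊆ X/∼, compute π^{-1}(V) ⊆ X and check whether π^{-1}(V) ∈ τ. V is open in τ_Q iff π^{-1}(V) ∈ τ.
  V = {}: π^{-1}(V) = ∅ ∈ τ ✓.
  V = {[x72]}: π^{-1}(V) = {x72} ∉ τ ✗.
  V = {[x73]}: π^{-1}(V) = {x73} ∈ τ ✓.
  V = {[x72], [x73]}: π^{-1}(V) = {x72, x73} ∈ τ ✓.
  V = {[x74=x75]}: π^{-1}(V) = {x74, x75} ∉ τ ✗.
  V = {[x72], [x74=x75]}: π^{-1}(V) = {x72, x74, x75} ∉ τ ✗.
  V = {[x73], [x74=x75]}: π^{-1}(V) = {x73, x74, x75} ∉ τ ✗.
  V = {[x72], [x73], [x74=x75]}: π^{-1}(V) = {x72, x73, x74, x75} ∉ τ ✗.
  V = {[x76]}: π^{-1}(V) = {x76} ∉ τ ✗.
  V = {[x72], [x76]}: π^{-1}(V) = {x72, x76} ∉ τ ✗.
  V = {[x73], [x76]}: π^{-1}(V) = {x73, x76} ∈ τ ✓.
  V = {[x72], [x73], [x76]}: π^{-1}(V) = {x72, x73, x76} ∈ τ ✓.
  V = {[x74=x75], [x76]}: π^{-1}(V) = {x74, x75, x76} ∉ τ ✗.
  V = {[x72], [x74=x75], [x76]}: π^{-1}(V) = {x72, x74, x75, x76} ∉ τ ✗.
  V = {[x73], [x74=x75], [x76]}: π^{-1}(V) = {x73, x74, x75, x76} ∉ τ ✗.
  V = {[x72], [x73], [x74=x75], [x76]}: π^{-1}(V) = {x72, x73, x74, x75, x76} ∈ τ ✓.
Open sets in the quotient: τ_Q = {{}, {[x73]}, {[x72], [x73]}, {[x73], [x76]}, {[x72], [x73], [x76]}, {[x72], [x73], [x74=x75], [x76]}} (6 elements).


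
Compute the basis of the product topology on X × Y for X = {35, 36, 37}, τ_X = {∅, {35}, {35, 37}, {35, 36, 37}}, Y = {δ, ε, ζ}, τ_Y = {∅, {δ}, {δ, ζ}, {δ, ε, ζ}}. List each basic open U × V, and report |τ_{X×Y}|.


Basis B = {∅ × ∅, {35} × {δ}, {35} × {δ, ζ}, {35, 37} × {δ}, {35} × {δ, ε, ζ}, {35, 36, 37} × {δ}, {35, 37} × {δ, ζ}, {35, 37} × {δ, ε, ζ}, {35, 36, 37} × {δ, ζ}, {35, 36, 37} × {δ, ε, ζ}}; |τ_{X×Y}| = 20.

Enumerate products U × V with U ∈ τ_X, V ∈ τ_Y (deduplicated):
  ∅ × ∅ = {} (∅)
  {35} × {δ} = {(35,δ)}
  {35} × {δ, ζ} = {(35,δ), (35,ζ)}
  {35, 37} × {δ} = {(35,δ), (37,δ)}
  {35} × {δ, ε, ζ} = {(35,δ), (35,ε), (35,ζ)}
  {35, 36, 37} × {δ} = {(35,δ), (36,δ), (37,δ)}
  {35, 37} × {δ, ζ} = {(35,δ), (35,ζ), (37,δ), (37,ζ)}
  {35, 37} × {δ, ε, ζ} = {(35,δ), (35,ε), (35,ζ), (37,δ), (37,ε), (37,ζ)}
  {35, 36, 37} × {δ, ζ} = {(35,δ), (35,ζ), (36,δ), (36,ζ), (37,δ), (37,ζ)}
  {35, 36, 37} × {δ, ε, ζ} = {(35,δ), (35,ε), (35,ζ), (36,δ), (36,ε), (36,ζ), (37,δ), (37,ε), (37,ζ)}
These 10 distinct sets form the basis B.
Close under arbitrary unions to get τ_{X×Y}; counting gives |τ_{X×Y}| = 20.


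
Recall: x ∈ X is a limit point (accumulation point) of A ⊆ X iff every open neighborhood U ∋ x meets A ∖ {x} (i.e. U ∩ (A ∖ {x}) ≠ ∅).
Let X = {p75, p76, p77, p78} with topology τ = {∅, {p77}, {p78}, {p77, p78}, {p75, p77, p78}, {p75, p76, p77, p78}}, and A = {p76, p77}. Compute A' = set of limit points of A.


A' = {p75, p76}

For each x ∈ X, list the open sets U ∈ τ with x ∈ U, then check whether U ∩ (A ∖ {x}) ≠ ∅ for every such U.
  x = p75: opens ∋ x are {p75, p77, p78}, {p75, p76, p77, p78}; each meets A ∖ {p75}, so x IS a limit point.
  x = p76: opens ∋ x are {p75, p76, p77, p78}; each meets A ∖ {p76}, so x IS a limit point.
  x = p77: open {p77} ∋ x has {p77} ∩ (A ∖ {p77}) = ∅, so x is NOT a limit point.
  x = p78: open {p78} ∋ x has {p78} ∩ (A ∖ {p78}) = ∅, so x is NOT a limit point.
Collecting: A' = {p75, p76}.


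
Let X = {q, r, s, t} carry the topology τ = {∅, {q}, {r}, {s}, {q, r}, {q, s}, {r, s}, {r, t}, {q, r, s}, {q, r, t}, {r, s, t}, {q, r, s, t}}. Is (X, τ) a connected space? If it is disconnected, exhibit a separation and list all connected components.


(X, τ) is disconnected; components = [{q}, {s}, {r, t}].

Find clopen sets (U ∈ τ with X ∖ U ∈ τ):
  U = ∅, X ∖ U = {q, r, s, t} — both open, so U is clopen.
  U = {q}, X ∖ U = {r, s, t} — both open, so U is clopen.
  U = {s}, X ∖ U = {q, r, t} — both open, so U is clopen.
  U = {q, s}, X ∖ U = {r, t} — both open, so U is clopen.
  U = {r, t}, X ∖ U = {q, s} — both open, so U is clopen.
  U = {q, r, t}, X ∖ U = {s} — both open, so U is clopen.
  U = {r, s, t}, X ∖ U = {q} — both open, so U is clopen.
  U = {q, r, s, t}, X ∖ U = ∅ — both open, so U is clopen.
Nontrivial clopen(s) exist: e.g. {q}. So (X, τ) is disconnected.
Compute connected components by grouping points that agree on all clopens:
  component: {q}
  component: {s}
  component: {r, t}


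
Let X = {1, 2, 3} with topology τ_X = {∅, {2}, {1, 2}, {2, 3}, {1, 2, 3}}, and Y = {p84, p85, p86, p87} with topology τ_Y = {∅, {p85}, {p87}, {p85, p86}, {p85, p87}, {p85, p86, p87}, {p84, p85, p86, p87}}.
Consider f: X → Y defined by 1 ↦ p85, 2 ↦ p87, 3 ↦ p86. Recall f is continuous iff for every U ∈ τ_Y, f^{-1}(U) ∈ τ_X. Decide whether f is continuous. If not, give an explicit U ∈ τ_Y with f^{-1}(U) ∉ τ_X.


f is NOT continuous.

Compute f^{-1}(U) for each U ∈ τ_Y:
  U = ∅: f^{-1}(U) = ∅ ∈ τ_X ✓.
  U = {p85}: f^{-1}(U) = {1} ∉ τ_X ✗.
  U = {p87}: f^{-1}(U) = {2} ∈ τ_X ✓.
  U = {p85, p86}: f^{-1}(U) = {1, 3} ∉ τ_X ✗.
  U = {p85, p87}: f^{-1}(U) = {1, 2} ∈ τ_X ✓.
  U = {p85, p86, p87}: f^{-1}(U) = {1, 2, 3} ∈ τ_X ✓.
  U = {p84, p85, p86, p87}: f^{-1}(U) = {1, 2, 3} ∈ τ_X ✓.
Found U = {p85} with f^{-1}(U) = {1} not in τ_X. Therefore f is NOT continuous.


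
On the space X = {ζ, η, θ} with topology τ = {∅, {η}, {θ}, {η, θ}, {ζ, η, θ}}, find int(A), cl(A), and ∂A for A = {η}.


int(A) = {η}, cl(A) = {ζ, η}, ∂A = {ζ}.

Closed sets in (X, τ) are complements of opens:
  closed(X, τ) = {∅, {ζ}, {ζ, η}, {ζ, θ}, {ζ, η, θ}}.
int(A) = ⋃ {U ∈ τ : U ⊆ A}. Opens contained in A: ∅, {η}.
Taking the union of these: int(A) = {η}.
cl(A) = ⋂ {C closed : A ⊆ C}. Closed sets containing A: {ζ, η}, {ζ, η, θ}.
Intersecting these: cl(A) = {ζ, η}.
∂A = cl(A) ∖ int(A) = {ζ, η} ∖ {η} = {ζ}.


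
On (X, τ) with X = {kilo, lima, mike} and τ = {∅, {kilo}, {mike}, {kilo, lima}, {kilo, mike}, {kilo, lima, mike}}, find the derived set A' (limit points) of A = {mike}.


A' = ∅

For each x ∈ X, list the open sets U ∈ τ with x ∈ U, then check whether U ∩ (A ∖ {x}) ≠ ∅ for every such U.
  x = kilo: open {kilo} ∋ x has {kilo} ∩ (A ∖ {kilo}) = ∅, so x is NOT a limit point.
  x = lima: open {kilo, lima} ∋ x has {kilo, lima} ∩ (A ∖ {lima}) = ∅, so x is NOT a limit point.
  x = mike: open {mike} ∋ x has {mike} ∩ (A ∖ {mike}) = ∅, so x is NOT a limit point.
Collecting: A' = ∅.


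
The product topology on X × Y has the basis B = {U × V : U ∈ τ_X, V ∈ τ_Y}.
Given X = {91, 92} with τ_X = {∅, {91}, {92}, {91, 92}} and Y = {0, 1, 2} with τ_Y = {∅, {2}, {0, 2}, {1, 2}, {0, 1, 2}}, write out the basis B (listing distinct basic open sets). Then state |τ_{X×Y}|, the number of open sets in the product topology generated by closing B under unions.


Basis B = {∅ × ∅, {91} × {2}, {92} × {2}, {91} × {0, 2}, {91} × {1, 2}, {91, 92} × {2}, {92} × {0, 2}, {92} × {1, 2}, {91} × {0, 1, 2}, {92} × {0, 1, 2}, {91, 92} × {0, 2}, {91, 92} × {1, 2}, {91, 92} × {0, 1, 2}}; |τ_{X×Y}| = 25.

Enumerate products U × V with U ∈ τ_X, V ∈ τ_Y (deduplicated):
  ∅ × ∅ = {} (∅)
  {91} × {2} = {(91,2)}
  {92} × {2} = {(92,2)}
  {91} × {0, 2} = {(91,0), (91,2)}
  {91} × {1, 2} = {(91,1), (91,2)}
  {91, 92} × {2} = {(91,2), (92,2)}
  {92} × {0, 2} = {(92,0), (92,2)}
  {92} × {1, 2} = {(92,1), (92,2)}
  {91} × {0, 1, 2} = {(91,0), (91,1), (91,2)}
  {92} × {0, 1, 2} = {(92,0), (92,1), (92,2)}
  {91, 92} × {0, 2} = {(91,0), (91,2), (92,0), (92,2)}
  {91, 92} × {1, 2} = {(91,1), (91,2), (92,1), (92,2)}
  {91, 92} × {0, 1, 2} = {(91,0), (91,1), (91,2), (92,0), (92,1), (92,2)}
These 13 distinct sets form the basis B.
Close under arbitrary unions to get τ_{X×Y}; counting gives |τ_{X×Y}| = 25.


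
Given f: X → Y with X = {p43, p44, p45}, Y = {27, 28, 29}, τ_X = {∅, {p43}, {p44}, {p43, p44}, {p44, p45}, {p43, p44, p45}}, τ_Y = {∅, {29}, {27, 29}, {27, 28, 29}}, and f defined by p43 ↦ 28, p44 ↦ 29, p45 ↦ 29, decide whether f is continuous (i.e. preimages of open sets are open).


f IS continuous.

Compute f^{-1}(U) for each U ∈ τ_Y:
  U = ∅: f^{-1}(U) = ∅ ∈ τ_X ✓.
  U = {29}: f^{-1}(U) = {p44, p45} ∈ τ_X ✓.
  U = {27, 29}: f^{-1}(U) = {p44, p45} ∈ τ_X ✓.
  U = {27, 28, 29}: f^{-1}(U) = {p43, p44, p45} ∈ τ_X ✓.
Every preimage lies in τ_X, so f IS continuous.


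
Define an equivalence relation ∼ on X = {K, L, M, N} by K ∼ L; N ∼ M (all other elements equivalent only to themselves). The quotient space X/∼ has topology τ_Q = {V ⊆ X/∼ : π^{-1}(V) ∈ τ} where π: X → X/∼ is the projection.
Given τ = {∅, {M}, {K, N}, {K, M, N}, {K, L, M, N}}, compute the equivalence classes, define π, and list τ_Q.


X/∼ = {[K=L], [M=N]}; |τ_Q| = 2.

Equivalence classes: [K=L], [M=N].
Quotient map π: X → X/∼ sends K ↦ [K=L], L ↦ [K=L], M ↦ [M=N], N ↦ [M=N].
For each subset V ⊆ X/∼, compute π^{-1}(V) ⊆ X and check whether π^{-1}(V) ∈ τ. V is open in τ_Q iff π^{-1}(V) ∈ τ.
  V = {}: π^{-1}(V) = ∅ ∈ τ ✓.
  V = {[K=L]}: π^{-1}(V) = {K, L} ∉ τ ✗.
  V = {[M=N]}: π^{-1}(V) = {M, N} ∉ τ ✗.
  V = {[K=L], [M=N]}: π^{-1}(V) = {K, L, M, N} ∈ τ ✓.
Open sets in the quotient: τ_Q = {{}, {[K=L], [M=N]}} (2 elements).


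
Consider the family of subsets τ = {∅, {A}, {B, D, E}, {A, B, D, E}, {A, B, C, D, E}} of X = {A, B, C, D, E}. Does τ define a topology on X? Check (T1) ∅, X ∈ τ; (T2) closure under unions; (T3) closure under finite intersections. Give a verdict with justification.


τ IS a topology on X.

Axiom (T1): ∅ ∈ τ? Yes; X ∈ τ? Yes.
Axiom (T2/T3): check pairwise unions and intersections of members of τ.
All pairwise intersections and unions checked — each lies in τ. Therefore τ satisfies (T1), (T2), (T3): it IS a topology on X.


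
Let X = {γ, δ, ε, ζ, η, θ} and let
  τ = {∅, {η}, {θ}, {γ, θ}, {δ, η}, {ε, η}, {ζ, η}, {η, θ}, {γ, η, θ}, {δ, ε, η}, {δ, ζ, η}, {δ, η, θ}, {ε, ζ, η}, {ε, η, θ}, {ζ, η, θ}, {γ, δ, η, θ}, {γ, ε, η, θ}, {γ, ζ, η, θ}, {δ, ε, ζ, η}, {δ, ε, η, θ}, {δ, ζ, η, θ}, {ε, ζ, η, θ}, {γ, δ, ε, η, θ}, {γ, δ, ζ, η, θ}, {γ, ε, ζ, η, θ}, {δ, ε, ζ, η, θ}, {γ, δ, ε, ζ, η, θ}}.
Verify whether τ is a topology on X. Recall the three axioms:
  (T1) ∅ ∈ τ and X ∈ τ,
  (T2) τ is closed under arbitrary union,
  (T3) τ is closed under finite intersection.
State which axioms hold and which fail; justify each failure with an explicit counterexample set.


τ IS a topology on X.

Axiom (T1): ∅ ∈ τ? Yes; X ∈ τ? Yes.
Axiom (T2/T3): check pairwise unions and intersections of members of τ.
All pairwise intersections and unions checked — each lies in τ. Therefore τ satisfies (T1), (T2), (T3): it IS a topology on X.


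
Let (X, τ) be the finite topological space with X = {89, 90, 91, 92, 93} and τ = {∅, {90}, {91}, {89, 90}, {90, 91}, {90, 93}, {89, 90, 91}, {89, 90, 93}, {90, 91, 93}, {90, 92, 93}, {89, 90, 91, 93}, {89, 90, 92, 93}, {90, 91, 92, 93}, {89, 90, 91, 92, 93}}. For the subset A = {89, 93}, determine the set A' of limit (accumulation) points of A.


A' = {92}

For each x ∈ X, list the open sets U ∈ τ with x ∈ U, then check whether U ∩ (A ∖ {x}) ≠ ∅ for every such U.
  x = 89: open {89, 90} ∋ x has {89, 90} ∩ (A ∖ {89}) = ∅, so x is NOT a limit point.
  x = 90: open {90} ∋ x has {90} ∩ (A ∖ {90}) = ∅, so x is NOT a limit point.
  x = 91: open {91} ∋ x has {91} ∩ (A ∖ {91}) = ∅, so x is NOT a limit point.
  x = 92: opens ∋ x are {90, 92, 93}, {89, 90, 92, 93}, {90, 91, 92, 93}, {89, 90, 91, 92, 93}; each meets A ∖ {92}, so x IS a limit point.
  x = 93: open {90, 93} ∋ x has {90, 93} ∩ (A ∖ {93}) = ∅, so x is NOT a limit point.
Collecting: A' = {92}.


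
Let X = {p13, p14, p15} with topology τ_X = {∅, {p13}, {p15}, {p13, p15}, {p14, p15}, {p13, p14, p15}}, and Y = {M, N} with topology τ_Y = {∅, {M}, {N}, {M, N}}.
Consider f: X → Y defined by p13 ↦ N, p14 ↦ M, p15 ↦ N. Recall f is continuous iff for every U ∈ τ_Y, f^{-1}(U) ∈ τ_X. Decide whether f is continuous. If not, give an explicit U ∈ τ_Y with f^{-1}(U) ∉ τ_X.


f is NOT continuous.

Compute f^{-1}(U) for each U ∈ τ_Y:
  U = ∅: f^{-1}(U) = ∅ ∈ τ_X ✓.
  U = {M}: f^{-1}(U) = {p14} ∉ τ_X ✗.
  U = {N}: f^{-1}(U) = {p13, p15} ∈ τ_X ✓.
  U = {M, N}: f^{-1}(U) = {p13, p14, p15} ∈ τ_X ✓.
Found U = {M} with f^{-1}(U) = {p14} not in τ_X. Therefore f is NOT continuous.


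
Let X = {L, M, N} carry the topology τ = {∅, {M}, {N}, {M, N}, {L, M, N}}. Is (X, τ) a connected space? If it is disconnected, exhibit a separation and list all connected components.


(X, τ) is connected.

Find clopen sets (U ∈ τ with X ∖ U ∈ τ):
  U = ∅, X ∖ U = {L, M, N} — both open, so U is clopen.
  U = {L, M, N}, X ∖ U = ∅ — both open, so U is clopen.
Only trivial clopens (∅ and X) exist, so (X, τ) is connected.
Compute connected components by grouping points that agree on all clopens:
  component: {L, M, N}


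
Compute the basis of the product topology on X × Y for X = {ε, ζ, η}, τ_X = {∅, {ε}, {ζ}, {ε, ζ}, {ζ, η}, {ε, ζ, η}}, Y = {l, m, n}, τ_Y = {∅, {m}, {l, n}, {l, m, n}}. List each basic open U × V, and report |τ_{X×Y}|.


Basis B = {∅ × ∅, {ε} × {m}, {ζ} × {m}, {ε} × {l, n}, {ε, ζ} × {m}, {ζ} × {l, n}, {ζ, η} × {m}, {ε} × {l, m, n}, {ε, ζ, η} × {m}, {ζ} × {l, m, n}, {ε, ζ} × {l, n}, {ζ, η} × {l, n}, {ε, ζ} × {l, m, n}, {ε, ζ, η} × {l, n}, {ζ, η} × {l, m, n}, {ε, ζ, η} × {l, m, n}}; |τ_{X×Y}| = 36.

Enumerate products U × V with U ∈ τ_X, V ∈ τ_Y (deduplicated):
  ∅ × ∅ = {} (∅)
  {ε} × {m} = {(ε,m)}
  {ζ} × {m} = {(ζ,m)}
  {ε} × {l, n} = {(ε,l), (ε,n)}
  {ε, ζ} × {m} = {(ε,m), (ζ,m)}
  {ζ} × {l, n} = {(ζ,l), (ζ,n)}
  {ζ, η} × {m} = {(ζ,m), (η,m)}
  {ε} × {l, m, n} = {(ε,l), (ε,m), (ε,n)}
  {ε, ζ, η} × {m} = {(ε,m), (ζ,m), (η,m)}
  {ζ} × {l, m, n} = {(ζ,l), (ζ,m), (ζ,n)}
  {ε, ζ} × {l, n} = {(ε,l), (ε,n), (ζ,l), (ζ,n)}
  {ζ, η} × {l, n} = {(ζ,l), (ζ,n), (η,l), (η,n)}
  {ε, ζ} × {l, m, n} = {(ε,l), (ε,m), (ε,n), (ζ,l), (ζ,m), (ζ,n)}
  {ε, ζ, η} × {l, n} = {(ε,l), (ε,n), (ζ,l), (ζ,n), (η,l), (η,n)}
  {ζ, η} × {l, m, n} = {(ζ,l), (ζ,m), (ζ,n), (η,l), (η,m), (η,n)}
  {ε, ζ, η} × {l, m, n} = {(ε,l), (ε,m), (ε,n), (ζ,l), (ζ,m), (ζ,n), (η,l), (η,m), (η,n)}
These 16 distinct sets form the basis B.
Close under arbitrary unions to get τ_{X×Y}; counting gives |τ_{X×Y}| = 36.


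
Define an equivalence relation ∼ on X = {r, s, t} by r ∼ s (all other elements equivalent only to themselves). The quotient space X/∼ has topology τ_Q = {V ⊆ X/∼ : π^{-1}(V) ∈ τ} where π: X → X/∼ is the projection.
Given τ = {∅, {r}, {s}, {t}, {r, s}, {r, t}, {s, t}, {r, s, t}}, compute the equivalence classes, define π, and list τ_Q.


X/∼ = {[r=s], [t]}; |τ_Q| = 4.

Equivalence classes: [r=s], [t].
Quotient map π: X → X/∼ sends r ↦ [r=s], s ↦ [r=s], t ↦ [t].
For each subset V ⊆ X/∼, compute π^{-1}(V) ⊆ X and check whether π^{-1}(V) ∈ τ. V is open in τ_Q iff π^{-1}(V) ∈ τ.
  V = {}: π^{-1}(V) = ∅ ∈ τ ✓.
  V = {[r=s]}: π^{-1}(V) = {r, s} ∈ τ ✓.
  V = {[t]}: π^{-1}(V) = {t} ∈ τ ✓.
  V = {[r=s], [t]}: π^{-1}(V) = {r, s, t} ∈ τ ✓.
Open sets in the quotient: τ_Q = {{}, {[r=s]}, {[t]}, {[r=s], [t]}} (4 elements).


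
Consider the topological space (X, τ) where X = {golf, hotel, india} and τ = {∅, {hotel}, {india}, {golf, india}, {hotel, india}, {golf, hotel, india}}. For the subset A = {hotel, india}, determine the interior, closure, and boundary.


int(A) = {hotel, india}, cl(A) = {golf, hotel, india}, ∂A = {golf}.

Closed sets in (X, τ) are complements of opens:
  closed(X, τ) = {∅, {golf}, {hotel}, {golf, hotel}, {golf, india}, {golf, hotel, india}}.
int(A) = ⋃ {U ∈ τ : U ⊆ A}. Opens contained in A: ∅, {hotel}, {india}, {hotel, india}.
Taking the union of these: int(A) = {hotel, india}.
cl(A) = ⋂ {C closed : A ⊆ C}. Closed sets containing A: {golf, hotel, india}.
Intersecting these: cl(A) = {golf, hotel, india}.
∂A = cl(A) ∖ int(A) = {golf, hotel, india} ∖ {hotel, india} = {golf}.


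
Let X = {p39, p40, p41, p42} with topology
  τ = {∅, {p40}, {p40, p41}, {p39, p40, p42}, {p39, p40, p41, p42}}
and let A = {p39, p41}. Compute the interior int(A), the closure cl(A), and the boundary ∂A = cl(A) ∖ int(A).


int(A) = ∅, cl(A) = {p39, p41, p42}, ∂A = {p39, p41, p42}.

Closed sets in (X, τ) are complements of opens:
  closed(X, τ) = {∅, {p41}, {p39, p42}, {p39, p41, p42}, {p39, p40, p41, p42}}.
int(A) = ⋃ {U ∈ τ : U ⊆ A}. Opens contained in A: ∅.
Taking the union of these: int(A) = ∅.
cl(A) = ⋂ {C closed : A ⊆ C}. Closed sets containing A: {p39, p41, p42}, {p39, p40, p41, p42}.
Intersecting these: cl(A) = {p39, p41, p42}.
∂A = cl(A) ∖ int(A) = {p39, p41, p42} ∖ ∅ = {p39, p41, p42}.


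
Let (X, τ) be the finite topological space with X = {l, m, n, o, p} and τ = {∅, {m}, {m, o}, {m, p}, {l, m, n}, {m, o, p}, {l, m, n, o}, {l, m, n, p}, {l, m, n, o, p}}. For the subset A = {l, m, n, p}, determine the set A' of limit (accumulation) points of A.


A' = {l, n, o, p}

For each x ∈ X, list the open sets U ∈ τ with x ∈ U, then check whether U ∩ (A ∖ {x}) ≠ ∅ for every such U.
  x = l: opens ∋ x are {l, m, n}, {l, m, n, o}, {l, m, n, p}, {l, m, n, o, p}; each meets A ∖ {l}, so x IS a limit point.
  x = m: open {m} ∋ x has {m} ∩ (A ∖ {m}) = ∅, so x is NOT a limit point.
  x = n: opens ∋ x are {l, m, n}, {l, m, n, o}, {l, m, n, p}, {l, m, n, o, p}; each meets A ∖ {n}, so x IS a limit point.
  x = o: opens ∋ x are {m, o}, {m, o, p}, {l, m, n, o}, {l, m, n, o, p}; each meets A ∖ {o}, so x IS a limit point.
  x = p: opens ∋ x are {m, p}, {m, o, p}, {l, m, n, p}, {l, m, n, o, p}; each meets A ∖ {p}, so x IS a limit point.
Collecting: A' = {l, n, o, p}.


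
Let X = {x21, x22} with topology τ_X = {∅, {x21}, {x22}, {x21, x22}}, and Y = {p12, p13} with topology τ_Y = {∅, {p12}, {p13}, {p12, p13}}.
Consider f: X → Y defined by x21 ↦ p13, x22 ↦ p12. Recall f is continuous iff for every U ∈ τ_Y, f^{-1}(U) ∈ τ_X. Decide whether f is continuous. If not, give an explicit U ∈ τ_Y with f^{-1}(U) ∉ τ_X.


f IS continuous.

Compute f^{-1}(U) for each U ∈ τ_Y:
  U = ∅: f^{-1}(U) = ∅ ∈ τ_X ✓.
  U = {p12}: f^{-1}(U) = {x22} ∈ τ_X ✓.
  U = {p13}: f^{-1}(U) = {x21} ∈ τ_X ✓.
  U = {p12, p13}: f^{-1}(U) = {x21, x22} ∈ τ_X ✓.
Every preimage lies in τ_X, so f IS continuous.


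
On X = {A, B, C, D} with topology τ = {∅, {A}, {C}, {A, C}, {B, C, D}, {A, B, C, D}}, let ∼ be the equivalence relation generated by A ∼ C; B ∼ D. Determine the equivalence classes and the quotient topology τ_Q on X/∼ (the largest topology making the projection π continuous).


X/∼ = {[A=C], [B=D]}; |τ_Q| = 3.

Equivalence classes: [A=C], [B=D].
Quotient map π: X → X/∼ sends A ↦ [A=C], B ↦ [B=D], C ↦ [A=C], D ↦ [B=D].
For each subset V ⊆ X/∼, compute π^{-1}(V) ⊆ X and check whether π^{-1}(V) ∈ τ. V is open in τ_Q iff π^{-1}(V) ∈ τ.
  V = {}: π^{-1}(V) = ∅ ∈ τ ✓.
  V = {[A=C]}: π^{-1}(V) = {A, C} ∈ τ ✓.
  V = {[B=D]}: π^{-1}(V) = {B, D} ∉ τ ✗.
  V = {[A=C], [B=D]}: π^{-1}(V) = {A, B, C, D} ∈ τ ✓.
Open sets in the quotient: τ_Q = {{}, {[A=C]}, {[A=C], [B=D]}} (3 elements).


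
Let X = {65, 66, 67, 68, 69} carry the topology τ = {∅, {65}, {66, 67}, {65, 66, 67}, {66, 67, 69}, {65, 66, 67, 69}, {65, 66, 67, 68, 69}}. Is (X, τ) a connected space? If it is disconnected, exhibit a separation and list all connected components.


(X, τ) is connected.

Find clopen sets (U ∈ τ with X ∖ U ∈ τ):
  U = ∅, X ∖ U = {65, 66, 67, 68, 69} — both open, so U is clopen.
  U = {65, 66, 67, 68, 69}, X ∖ U = ∅ — both open, so U is clopen.
Only trivial clopens (∅ and X) exist, so (X, τ) is connected.
Compute connected components by grouping points that agree on all clopens:
  component: {65, 66, 67, 68, 69}


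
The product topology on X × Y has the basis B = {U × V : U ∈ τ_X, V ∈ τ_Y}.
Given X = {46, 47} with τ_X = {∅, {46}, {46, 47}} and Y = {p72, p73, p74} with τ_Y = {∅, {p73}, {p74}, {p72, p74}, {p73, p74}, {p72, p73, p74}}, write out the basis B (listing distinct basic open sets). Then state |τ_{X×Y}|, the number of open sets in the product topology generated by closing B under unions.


Basis B = {∅ × ∅, {46} × {p73}, {46} × {p74}, {46} × {p72, p74}, {46} × {p73, p74}, {46, 47} × {p73}, {46, 47} × {p74}, {46} × {p72, p73, p74}, {46, 47} × {p72, p74}, {46, 47} × {p73, p74}, {46, 47} × {p72, p73, p74}}; |τ_{X×Y}| = 18.

Enumerate products U × V with U ∈ τ_X, V ∈ τ_Y (deduplicated):
  ∅ × ∅ = {} (∅)
  {46} × {p73} = {(46,p73)}
  {46} × {p74} = {(46,p74)}
  {46} × {p72, p74} = {(46,p72), (46,p74)}
  {46} × {p73, p74} = {(46,p73), (46,p74)}
  {46, 47} × {p73} = {(46,p73), (47,p73)}
  {46, 47} × {p74} = {(46,p74), (47,p74)}
  {46} × {p72, p73, p74} = {(46,p72), (46,p73), (46,p74)}
  {46, 47} × {p72, p74} = {(46,p72), (46,p74), (47,p72), (47,p74)}
  {46, 47} × {p73, p74} = {(46,p73), (46,p74), (47,p73), (47,p74)}
  {46, 47} × {p72, p73, p74} = {(46,p72), (46,p73), (46,p74), (47,p72), (47,p73), (47,p74)}
These 11 distinct sets form the basis B.
Close under arbitrary unions to get τ_{X×Y}; counting gives |τ_{X×Y}| = 18.
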